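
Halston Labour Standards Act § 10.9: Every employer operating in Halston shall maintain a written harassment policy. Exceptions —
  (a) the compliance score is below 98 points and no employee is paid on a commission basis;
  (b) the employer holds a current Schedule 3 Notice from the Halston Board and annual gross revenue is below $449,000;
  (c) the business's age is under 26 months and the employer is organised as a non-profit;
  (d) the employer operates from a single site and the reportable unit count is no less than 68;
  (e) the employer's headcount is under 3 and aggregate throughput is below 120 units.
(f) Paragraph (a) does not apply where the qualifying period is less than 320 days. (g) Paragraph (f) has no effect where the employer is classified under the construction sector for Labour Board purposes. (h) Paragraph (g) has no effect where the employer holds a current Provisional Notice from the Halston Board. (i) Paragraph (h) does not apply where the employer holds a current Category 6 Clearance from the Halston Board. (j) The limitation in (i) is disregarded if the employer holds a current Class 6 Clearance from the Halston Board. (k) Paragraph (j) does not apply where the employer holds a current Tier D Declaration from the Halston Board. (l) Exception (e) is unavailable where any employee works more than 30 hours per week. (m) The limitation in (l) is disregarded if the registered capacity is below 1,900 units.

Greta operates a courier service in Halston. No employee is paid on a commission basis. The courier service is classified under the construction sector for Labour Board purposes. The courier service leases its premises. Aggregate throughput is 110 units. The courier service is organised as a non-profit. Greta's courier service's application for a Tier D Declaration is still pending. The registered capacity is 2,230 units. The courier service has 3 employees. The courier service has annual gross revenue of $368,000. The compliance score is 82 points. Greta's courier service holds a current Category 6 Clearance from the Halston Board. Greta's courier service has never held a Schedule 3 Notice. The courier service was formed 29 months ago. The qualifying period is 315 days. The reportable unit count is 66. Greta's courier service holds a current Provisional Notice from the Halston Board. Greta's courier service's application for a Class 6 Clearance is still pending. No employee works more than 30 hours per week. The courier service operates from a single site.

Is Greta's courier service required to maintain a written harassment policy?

No — exception (a) applies; Greta's courier service is not required to maintain a written harassment policy.

Exception (a): the compliance score is 82 points, below the 98 points limit; no employee is paid on commission — every condition holds. Under paragraphs (f)–(k): (f) operates (the qualifying period is 315 days, less than the 320 days limit), but is set aside by (g): (g) is triggered — the courier service is classified under the construction sector. (h) would limit (g) — a current Provisional Notice is held — but (i) sets (h) aside: (i) operates against (h): a current Category 6 Clearance is held. (j), which would lift (i), does not operate here — there is no Class 6 Clearance in force. So (a) applies.
Exception (b) requires that the employer holds a current Schedule 3 Notice from the Halston Board; but no current Schedule 3 Notice is held, so (b) is unavailable.
Exception (c) fails — the business's age is 29 months, not under 26 months.
Exception (d) requires that the reportable unit count is no less than 68; but the reportable unit count is 66, short of 68, so (d) is unavailable.
Exception (e) does not apply: the employer's headcount is 3, not under 3.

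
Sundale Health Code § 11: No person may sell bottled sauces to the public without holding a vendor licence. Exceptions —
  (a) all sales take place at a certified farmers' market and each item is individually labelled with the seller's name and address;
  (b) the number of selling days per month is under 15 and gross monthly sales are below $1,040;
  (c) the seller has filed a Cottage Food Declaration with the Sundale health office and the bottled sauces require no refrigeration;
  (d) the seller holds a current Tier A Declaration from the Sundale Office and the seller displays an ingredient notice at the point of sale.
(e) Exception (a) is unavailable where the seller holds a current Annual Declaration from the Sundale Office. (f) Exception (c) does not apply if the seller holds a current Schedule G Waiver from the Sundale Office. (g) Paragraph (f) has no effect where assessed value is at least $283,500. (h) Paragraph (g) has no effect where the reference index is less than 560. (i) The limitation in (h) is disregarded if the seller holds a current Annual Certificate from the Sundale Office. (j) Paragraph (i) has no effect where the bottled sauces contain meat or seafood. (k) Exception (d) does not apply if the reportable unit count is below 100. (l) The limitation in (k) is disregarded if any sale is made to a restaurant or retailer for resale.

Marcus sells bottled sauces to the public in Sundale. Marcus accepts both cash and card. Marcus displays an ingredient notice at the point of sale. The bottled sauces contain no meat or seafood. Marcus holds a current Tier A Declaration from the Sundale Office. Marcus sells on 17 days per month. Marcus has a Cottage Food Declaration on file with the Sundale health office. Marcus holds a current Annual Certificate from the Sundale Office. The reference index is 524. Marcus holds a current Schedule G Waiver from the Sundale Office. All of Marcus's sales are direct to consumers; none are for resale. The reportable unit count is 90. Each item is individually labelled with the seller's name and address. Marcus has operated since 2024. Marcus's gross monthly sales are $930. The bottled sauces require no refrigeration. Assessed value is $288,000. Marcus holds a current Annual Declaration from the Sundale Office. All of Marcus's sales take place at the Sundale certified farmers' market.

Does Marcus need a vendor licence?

No — exception (c) applies; Marcus is not required to hold a vendor licence.

Exception (a): all sales are at a certified farmers' market; items are individually labelled — every condition holds. However, paragraph (e) must be considered: (e) is engaged — a current Annual Declaration is held. (a) is therefore removed.
Exception (b) requires that the number of selling days per month is under 15; but the number of selling days per month is 17, not under 15, so (b) is unavailable.
Exception (c) is satisfied on its face — a Cottage Food Declaration is on file; the bottled sauces are shelf-stable. Considering the limiting provisions: (f) applies (a current Schedule G Waiver is held), but is itself disapplied by (g): (g) operates against (f): assessed value is $288,000, meeting the $283,500 threshold. (h) is triggered (the reference index is 524, less than the 560 limit), but yields to (i): (i) is engaged — a current Annual Certificate is held. (j) does not operate here (the bottled sauces contain no meat or seafood), so (i) stands. Exception (c) stands.
All of (d)'s requirements are met (a current Tier A Declaration is held; an ingredient notice is displayed). But: (k) is triggered — the reportable unit count is 90, below the 100 limit. (l), which would lift (k), is inapplicable — no sales are for resale. Exception (d) does not apply.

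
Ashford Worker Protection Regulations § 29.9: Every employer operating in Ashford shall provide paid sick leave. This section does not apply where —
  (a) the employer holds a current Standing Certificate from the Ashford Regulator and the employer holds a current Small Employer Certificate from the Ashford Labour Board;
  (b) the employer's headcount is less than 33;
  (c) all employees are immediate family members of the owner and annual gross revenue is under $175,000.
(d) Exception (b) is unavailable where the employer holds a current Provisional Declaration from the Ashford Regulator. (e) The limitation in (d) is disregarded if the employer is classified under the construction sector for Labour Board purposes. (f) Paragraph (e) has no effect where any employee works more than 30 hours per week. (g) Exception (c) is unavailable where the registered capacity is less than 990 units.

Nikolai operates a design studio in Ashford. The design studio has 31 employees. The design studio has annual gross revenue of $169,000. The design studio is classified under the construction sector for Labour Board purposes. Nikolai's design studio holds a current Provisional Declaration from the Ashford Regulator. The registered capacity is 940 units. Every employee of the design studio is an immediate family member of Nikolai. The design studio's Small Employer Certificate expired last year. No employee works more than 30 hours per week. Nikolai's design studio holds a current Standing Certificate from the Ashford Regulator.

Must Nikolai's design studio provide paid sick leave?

No — exception (b) applies; Nikolai's design studio is not required to provide paid sick leave.

Exception (a) does not apply: the Small Employer Certificate has expired.
Exception (b)'s conditions are all satisfied: the employer's headcount is 31, less than the 33 limit. As to paragraphs (d)–(f): (d) is triggered (a current Provisional Declaration is held), but is displaced by (e): (e) operates — the design studio is classified under the construction sector. (f) is not engaged (no employee exceeds 30 hours/week), so (e) stands. (b) remains available.
Exception (c)'s conditions are all satisfied: every employee is an immediate family member; annual gross revenue is $169,000, under the $175,000 limit. But: (g) operates against (c): the registered capacity is 940 units, less than the 990 units limit. Exception (c) does not apply.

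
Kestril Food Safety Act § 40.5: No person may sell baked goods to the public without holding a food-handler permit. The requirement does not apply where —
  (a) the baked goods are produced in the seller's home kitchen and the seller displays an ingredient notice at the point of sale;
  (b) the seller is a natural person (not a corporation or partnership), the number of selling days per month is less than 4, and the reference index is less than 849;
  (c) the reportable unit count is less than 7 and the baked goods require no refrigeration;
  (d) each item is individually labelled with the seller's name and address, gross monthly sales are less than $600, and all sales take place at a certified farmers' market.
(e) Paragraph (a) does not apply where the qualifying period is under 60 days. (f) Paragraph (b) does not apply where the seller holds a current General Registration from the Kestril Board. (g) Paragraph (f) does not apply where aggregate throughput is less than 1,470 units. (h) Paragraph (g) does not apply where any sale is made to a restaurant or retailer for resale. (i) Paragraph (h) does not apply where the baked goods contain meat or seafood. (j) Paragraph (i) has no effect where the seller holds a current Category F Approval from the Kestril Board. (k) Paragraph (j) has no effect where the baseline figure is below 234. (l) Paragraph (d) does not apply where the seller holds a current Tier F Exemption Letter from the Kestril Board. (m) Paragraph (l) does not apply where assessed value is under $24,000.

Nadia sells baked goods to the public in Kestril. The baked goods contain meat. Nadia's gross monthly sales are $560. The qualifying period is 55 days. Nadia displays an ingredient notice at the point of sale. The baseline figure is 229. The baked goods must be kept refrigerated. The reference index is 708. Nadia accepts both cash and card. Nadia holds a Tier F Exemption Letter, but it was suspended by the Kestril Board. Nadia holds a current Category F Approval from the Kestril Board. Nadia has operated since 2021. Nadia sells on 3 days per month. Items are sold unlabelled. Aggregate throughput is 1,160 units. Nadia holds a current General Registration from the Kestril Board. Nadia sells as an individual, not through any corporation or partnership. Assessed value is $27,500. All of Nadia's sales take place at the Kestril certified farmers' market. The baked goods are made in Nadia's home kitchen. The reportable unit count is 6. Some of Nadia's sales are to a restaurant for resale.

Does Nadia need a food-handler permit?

No — exception (b) applies; Nadia is not required to hold a food-handler permit.

Exception (a)'s conditions are all satisfied: the baked goods are home-kitchen produced; an ingredient notice is displayed. Turning to paragraph (e): (e) applies — the qualifying period is 55 days, under the 60 days limit. So (a) is unavailable.
All of (b)'s requirements are met (the seller is a natural person; the number of selling days per month is 3, less than the 4 limit; the reference index is 708, less than the 849 limit). Under paragraphs (f)–(k): (f) is engaged (a current General Registration is held), but is set aside by (g): (g) is triggered — aggregate throughput is 1,160 units, less than the 1,470 units limit. (h) applies (some sales are to a restaurant for resale), but is set aside by (i): (i) operates — the baked goods contain meat. (j) applies (a current Category F Approval is held), but is itself disapplied by (k): (k) is triggered — the baseline figure is 229, below the 234 limit. So (b) applies.
Exception (c) does not apply: the baked goods require refrigeration.
Exception (d) does not apply: items are sold unlabelled.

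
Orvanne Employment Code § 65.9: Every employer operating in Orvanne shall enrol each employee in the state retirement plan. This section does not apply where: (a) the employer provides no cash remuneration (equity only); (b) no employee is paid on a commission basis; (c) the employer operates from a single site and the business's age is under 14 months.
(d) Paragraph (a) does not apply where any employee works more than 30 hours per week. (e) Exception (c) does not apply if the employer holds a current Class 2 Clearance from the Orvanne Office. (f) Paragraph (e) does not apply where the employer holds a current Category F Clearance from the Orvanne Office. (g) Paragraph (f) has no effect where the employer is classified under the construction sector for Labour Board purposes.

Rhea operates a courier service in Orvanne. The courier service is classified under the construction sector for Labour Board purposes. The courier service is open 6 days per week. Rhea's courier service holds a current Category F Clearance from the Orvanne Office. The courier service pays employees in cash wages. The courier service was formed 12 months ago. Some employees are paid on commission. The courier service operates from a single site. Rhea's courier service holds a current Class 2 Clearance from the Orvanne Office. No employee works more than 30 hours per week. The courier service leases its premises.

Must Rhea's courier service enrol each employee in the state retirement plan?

Yes — Rhea's courier service must enrol each employee in the state retirement plan.

Exception (a) fails — employees are paid cash wages.
Exception (b) does not apply: some employees are paid on commission.
Exception (c) is satisfied on its face — the employer operates from a single site; the business's age is 12 months, under the 14 months limit. But: (e) operates against (c): a current Class 2 Clearance is held. (f) applies (a current Category F Clearance is held), but yields to (g): (g) operates against (f): the courier service is classified under the construction sector. So (c) is unavailable.
No exception displaces § 65.9.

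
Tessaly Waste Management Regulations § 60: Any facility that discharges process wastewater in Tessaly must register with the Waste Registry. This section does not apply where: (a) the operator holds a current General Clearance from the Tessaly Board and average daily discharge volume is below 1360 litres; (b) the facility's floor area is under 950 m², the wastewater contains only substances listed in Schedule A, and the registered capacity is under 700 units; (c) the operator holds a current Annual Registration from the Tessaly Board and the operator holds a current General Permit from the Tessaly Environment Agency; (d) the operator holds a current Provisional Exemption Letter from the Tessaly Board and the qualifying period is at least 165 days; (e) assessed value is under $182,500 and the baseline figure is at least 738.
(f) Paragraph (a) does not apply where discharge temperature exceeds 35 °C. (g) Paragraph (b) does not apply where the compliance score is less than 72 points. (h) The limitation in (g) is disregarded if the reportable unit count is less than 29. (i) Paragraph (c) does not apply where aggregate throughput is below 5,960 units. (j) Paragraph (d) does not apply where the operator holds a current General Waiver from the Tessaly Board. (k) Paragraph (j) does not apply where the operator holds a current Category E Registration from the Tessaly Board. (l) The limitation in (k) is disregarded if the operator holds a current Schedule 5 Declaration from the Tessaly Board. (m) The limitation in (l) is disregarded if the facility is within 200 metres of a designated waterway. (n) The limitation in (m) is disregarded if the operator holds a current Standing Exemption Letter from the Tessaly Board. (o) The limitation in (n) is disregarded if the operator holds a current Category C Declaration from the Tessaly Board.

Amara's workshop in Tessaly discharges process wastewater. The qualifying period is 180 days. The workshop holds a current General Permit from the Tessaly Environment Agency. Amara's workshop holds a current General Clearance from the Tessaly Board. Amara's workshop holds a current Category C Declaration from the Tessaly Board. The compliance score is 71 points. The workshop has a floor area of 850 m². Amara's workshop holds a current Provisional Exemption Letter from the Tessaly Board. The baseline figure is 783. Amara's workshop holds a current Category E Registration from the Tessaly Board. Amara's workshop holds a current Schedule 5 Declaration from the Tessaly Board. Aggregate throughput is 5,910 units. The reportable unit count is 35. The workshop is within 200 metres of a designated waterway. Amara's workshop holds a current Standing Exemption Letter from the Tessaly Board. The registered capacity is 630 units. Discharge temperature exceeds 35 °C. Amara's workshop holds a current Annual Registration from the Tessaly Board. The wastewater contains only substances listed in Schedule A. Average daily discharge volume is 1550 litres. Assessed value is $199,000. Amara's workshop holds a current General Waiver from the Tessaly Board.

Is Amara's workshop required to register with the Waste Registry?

No — exception (d) applies; Amara's workshop is not required to register with the Waste Registry.

Exception (a) fails — average daily discharge volume is 1550 litres, not below 1360 litres.
All of (b)'s requirements are met (the facility's floor area is 850 m², under the 950 m² limit; the wastewater is Schedule-A-only; the registered capacity is 630 units, under the 700 units limit). Turning to paragraphs (g)–(h): (g) is engaged — the compliance score is 71 points, less than the 72 points limit. (h), which would lift (g), is not triggered — the reportable unit count is 35, not less than 29. Exception (b) does not apply.
Exception (c)'s conditions are all satisfied: a current Annual Registration is held; a current General Permit is held. But applying paragraph (i): (i) operates against (c): aggregate throughput is 5,910 units, below the 5,960 units limit. So (c) is unavailable.
All of (d)'s requirements are met (a current Provisional Exemption Letter is held; the qualifying period is 180 days, meeting the 165 days threshold). Under paragraphs (j)–(o): (j) would limit (d) — a current General Waiver is held — but (k) sets (j) aside: (k) operates against (j): a current Category E Registration is held. (l) would limit (k) — a current Schedule 5 Declaration is held — but (m) sets (l) aside: (m) is triggered — the workshop is within 200 m of a designated waterway. (n) is engaged (a current Standing Exemption Letter is held), but is displaced by (o): (o) operates against (n): a current Category C Declaration is held. Exception (d) stands.
Exception (e) requires that assessed value is under $182,500; but assessed value is $199,000, not under $182,500, so (e) is unavailable.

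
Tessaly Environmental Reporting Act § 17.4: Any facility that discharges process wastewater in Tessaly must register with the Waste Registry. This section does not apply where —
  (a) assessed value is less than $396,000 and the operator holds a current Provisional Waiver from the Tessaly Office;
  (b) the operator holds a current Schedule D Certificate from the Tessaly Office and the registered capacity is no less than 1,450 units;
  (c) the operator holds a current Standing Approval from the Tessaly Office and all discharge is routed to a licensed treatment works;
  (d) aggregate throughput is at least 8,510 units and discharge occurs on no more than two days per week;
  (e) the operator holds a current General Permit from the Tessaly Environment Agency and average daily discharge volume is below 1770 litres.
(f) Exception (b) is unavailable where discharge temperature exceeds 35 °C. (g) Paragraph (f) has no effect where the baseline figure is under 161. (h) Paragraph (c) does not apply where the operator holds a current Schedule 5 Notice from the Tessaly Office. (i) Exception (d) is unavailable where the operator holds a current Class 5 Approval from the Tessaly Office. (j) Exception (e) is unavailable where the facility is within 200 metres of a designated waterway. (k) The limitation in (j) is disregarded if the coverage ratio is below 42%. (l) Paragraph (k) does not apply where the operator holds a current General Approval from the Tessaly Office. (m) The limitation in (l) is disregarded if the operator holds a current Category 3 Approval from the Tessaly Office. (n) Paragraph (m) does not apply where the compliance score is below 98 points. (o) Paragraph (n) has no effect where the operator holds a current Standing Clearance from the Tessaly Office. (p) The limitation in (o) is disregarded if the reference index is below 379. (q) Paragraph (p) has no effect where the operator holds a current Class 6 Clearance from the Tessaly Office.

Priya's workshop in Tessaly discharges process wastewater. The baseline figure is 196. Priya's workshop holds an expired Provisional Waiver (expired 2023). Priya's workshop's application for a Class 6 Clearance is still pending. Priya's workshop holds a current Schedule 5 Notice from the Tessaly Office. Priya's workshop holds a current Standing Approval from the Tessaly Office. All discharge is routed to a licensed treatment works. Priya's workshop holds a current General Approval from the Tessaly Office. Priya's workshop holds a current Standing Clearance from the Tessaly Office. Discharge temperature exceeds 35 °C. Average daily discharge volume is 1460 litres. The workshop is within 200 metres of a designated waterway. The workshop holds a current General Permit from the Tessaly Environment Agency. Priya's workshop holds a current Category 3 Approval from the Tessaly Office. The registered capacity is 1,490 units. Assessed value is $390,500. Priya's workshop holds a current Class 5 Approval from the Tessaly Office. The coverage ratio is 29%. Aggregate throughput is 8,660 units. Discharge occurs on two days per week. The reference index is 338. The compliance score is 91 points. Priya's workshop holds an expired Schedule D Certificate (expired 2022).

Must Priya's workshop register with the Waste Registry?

Yes — Priya's workshop must register with the Waste Registry.

Exception (a) requires that the operator holds a current Provisional Waiver from the Tessaly Office; but no current Provisional Waiver is held, so (a) is unavailable.
Exception (b) requires that the operator holds a current Schedule D Certificate from the Tessaly Office; but no current Schedule D Certificate is held, so (b) is unavailable.
Exception (c) is satisfied on its face — a current Standing Approval is held; discharge is routed to a licensed treatment works. However, paragraph (h) must be considered: (h) operates against (c): a current Schedule 5 Notice is held. Exception (c) does not apply.
Exception (d): aggregate throughput is 8,660 units, meeting the 8,510 units threshold; discharge occurs on no more than two days per week — every condition holds. But: (i) is engaged — a current Class 5 Approval is held. So (d) is unavailable.
All of (e)'s requirements are met (a current General Permit is held; average daily discharge volume is 1460 litres, below the 1770 litres limit). But applying paragraphs (j)–(q): (j) operates against (e): the workshop is within 200 m of a designated waterway. (k) would limit (j) — the coverage ratio is 29%, below the 42% limit — but (l) sets (k) aside: (l) operates against (k): a current General Approval is held. (m) would limit (l) — a current Category 3 Approval is held — but (n) sets (m) aside: (n) operates against (m): the compliance score is 91 points, below the 98 points limit. (o) would limit (n) — a current Standing Clearance is held — but (p) sets (o) aside: (p) operates — the reference index is 338, below the 379 limit. (q) is inapplicable (no current Class 6 Clearance is held), so (p) stands. So (e) is unavailable.
No exception displaces § 17.4.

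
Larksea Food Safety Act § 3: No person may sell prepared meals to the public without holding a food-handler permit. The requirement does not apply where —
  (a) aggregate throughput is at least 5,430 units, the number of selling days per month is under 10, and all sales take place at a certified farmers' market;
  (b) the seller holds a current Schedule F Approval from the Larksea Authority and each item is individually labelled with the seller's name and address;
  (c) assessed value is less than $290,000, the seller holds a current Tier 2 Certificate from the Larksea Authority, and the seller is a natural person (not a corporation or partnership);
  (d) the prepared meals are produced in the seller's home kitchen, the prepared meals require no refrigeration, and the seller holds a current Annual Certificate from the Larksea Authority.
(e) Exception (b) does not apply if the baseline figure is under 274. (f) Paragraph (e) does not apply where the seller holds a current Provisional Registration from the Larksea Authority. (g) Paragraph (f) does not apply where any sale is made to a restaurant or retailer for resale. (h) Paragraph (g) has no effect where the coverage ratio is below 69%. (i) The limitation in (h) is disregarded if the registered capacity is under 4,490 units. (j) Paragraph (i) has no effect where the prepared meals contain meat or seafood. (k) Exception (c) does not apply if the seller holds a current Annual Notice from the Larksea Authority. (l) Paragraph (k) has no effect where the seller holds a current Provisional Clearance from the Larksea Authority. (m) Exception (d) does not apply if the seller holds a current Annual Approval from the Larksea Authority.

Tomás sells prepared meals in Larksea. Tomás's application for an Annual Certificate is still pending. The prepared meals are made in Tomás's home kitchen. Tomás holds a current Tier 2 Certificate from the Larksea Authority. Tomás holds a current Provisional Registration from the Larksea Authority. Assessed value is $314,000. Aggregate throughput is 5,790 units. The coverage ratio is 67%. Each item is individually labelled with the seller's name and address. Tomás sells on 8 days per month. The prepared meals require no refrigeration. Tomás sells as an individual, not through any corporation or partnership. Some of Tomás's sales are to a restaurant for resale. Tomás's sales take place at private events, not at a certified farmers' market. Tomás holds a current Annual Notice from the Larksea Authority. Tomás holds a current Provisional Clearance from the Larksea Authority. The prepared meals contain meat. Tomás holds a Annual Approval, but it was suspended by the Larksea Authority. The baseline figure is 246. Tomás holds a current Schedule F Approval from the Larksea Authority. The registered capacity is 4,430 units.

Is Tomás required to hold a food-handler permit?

Exception (a) fails — sales are at private events, not a certified farmers' market.
Exception (b): a current Schedule F Approval is held; items are individually labelled — every condition holds. Applying paragraphs (e)–(j): (e) applies (the baseline figure is 246, under the 274 limit), but is itself disapplied by (f): (f) operates against (e): a current Provisional Registration is held. (g) would limit (f) — some sales are to a restaurant for resale — but (h) sets (g) aside: (h) applies — the coverage ratio is 67%, below the 69% limit. (i) is triggered (the registered capacity is 4,430 units, under the 4,490 units limit), but yields to (j): (j) applies — the prepared meals contain meat. Exception (b) stands.
Exception (c) does not apply: assessed value is $314,000, not less than $290,000.
Exception (d) requires that the seller holds a current Annual Certificate from the Larksea Authority; but the Annual Certificate is not current, so (d) is unavailable.

No — exception (b) applies; Tomás is not required to hold a food-handler permit.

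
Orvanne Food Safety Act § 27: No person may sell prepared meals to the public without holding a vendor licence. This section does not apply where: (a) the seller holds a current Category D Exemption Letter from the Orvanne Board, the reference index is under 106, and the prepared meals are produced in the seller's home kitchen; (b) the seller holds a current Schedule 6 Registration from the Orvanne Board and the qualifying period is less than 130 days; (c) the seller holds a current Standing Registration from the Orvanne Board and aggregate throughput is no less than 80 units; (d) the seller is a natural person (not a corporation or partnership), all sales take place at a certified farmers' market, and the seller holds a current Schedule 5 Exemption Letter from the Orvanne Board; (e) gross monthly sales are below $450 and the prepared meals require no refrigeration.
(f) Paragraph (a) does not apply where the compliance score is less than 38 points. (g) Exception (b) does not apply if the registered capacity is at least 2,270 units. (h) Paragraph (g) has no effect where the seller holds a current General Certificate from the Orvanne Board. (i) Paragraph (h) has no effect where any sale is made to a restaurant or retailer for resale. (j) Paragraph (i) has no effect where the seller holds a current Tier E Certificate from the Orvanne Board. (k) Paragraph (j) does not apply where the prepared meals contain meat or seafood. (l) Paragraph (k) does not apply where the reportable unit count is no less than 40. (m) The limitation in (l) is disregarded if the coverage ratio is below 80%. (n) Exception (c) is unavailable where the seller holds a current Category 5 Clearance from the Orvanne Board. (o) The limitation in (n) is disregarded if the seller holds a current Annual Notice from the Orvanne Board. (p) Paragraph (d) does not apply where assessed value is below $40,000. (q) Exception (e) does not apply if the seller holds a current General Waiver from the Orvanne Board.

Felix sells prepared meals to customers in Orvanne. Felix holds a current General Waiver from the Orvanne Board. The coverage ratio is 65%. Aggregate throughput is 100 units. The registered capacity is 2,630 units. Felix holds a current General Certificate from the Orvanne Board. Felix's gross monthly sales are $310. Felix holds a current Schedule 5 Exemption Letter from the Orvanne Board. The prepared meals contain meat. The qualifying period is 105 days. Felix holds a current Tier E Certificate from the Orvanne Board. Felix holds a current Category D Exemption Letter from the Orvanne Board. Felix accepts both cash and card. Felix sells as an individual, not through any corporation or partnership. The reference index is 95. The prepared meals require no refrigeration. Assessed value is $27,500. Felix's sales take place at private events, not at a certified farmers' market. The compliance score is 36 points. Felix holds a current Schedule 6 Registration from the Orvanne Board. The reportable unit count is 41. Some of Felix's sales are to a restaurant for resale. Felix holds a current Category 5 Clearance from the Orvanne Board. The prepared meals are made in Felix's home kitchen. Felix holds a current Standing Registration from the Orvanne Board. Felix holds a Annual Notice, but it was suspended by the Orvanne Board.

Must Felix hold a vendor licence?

Exception (a): a current Category D Exemption Letter is held; the reference index is 95, under the 106 limit; the prepared meals are home-kitchen produced — every condition holds. But: (f) operates — the compliance score is 36 points, less than the 38 points limit. Exception (a) does not apply.
Exception (b) is satisfied on its face — a current Schedule 6 Registration is held; the qualifying period is 105 days, less than the 130 days limit. Turning to paragraphs (g)–(m): (g) operates against (b): the registered capacity is 2,630 units, meeting the 2,270 units threshold. (h) is engaged (a current General Certificate is held), but is itself disapplied by (i): (i) is triggered — some sales are to a restaurant for resale. (j) applies (a current Tier E Certificate is held), but is itself disapplied by (k): (k) operates against (j): the prepared meals contain meat. (l) operates (the reportable unit count is 41, meeting the 40 threshold), but is displaced by (m): (m) is triggered — the coverage ratio is 65%, below the 80% limit. Exception (b) does not apply.
Exception (c): a current Standing Registration is held; aggregate throughput is 100 units, meeting the 80 units threshold — every condition holds. Turning to paragraphs (n)–(o): (n) operates against (c): a current Category 5 Clearance is held. (o) does not operate here (the Annual Notice is not current), so (n) stands. So (c) is unavailable.
Exception (d) does not apply: sales are at private events, not a certified farmers' market.
Exception (e): gross monthly sales are $310, below the $450 limit; the prepared meals are shelf-stable — every condition holds. But: (q) operates against (e): a current General Waiver is held. Exception (e) does not apply.
No exception displaces § 27.

Yes — Felix must hold a vendor licence.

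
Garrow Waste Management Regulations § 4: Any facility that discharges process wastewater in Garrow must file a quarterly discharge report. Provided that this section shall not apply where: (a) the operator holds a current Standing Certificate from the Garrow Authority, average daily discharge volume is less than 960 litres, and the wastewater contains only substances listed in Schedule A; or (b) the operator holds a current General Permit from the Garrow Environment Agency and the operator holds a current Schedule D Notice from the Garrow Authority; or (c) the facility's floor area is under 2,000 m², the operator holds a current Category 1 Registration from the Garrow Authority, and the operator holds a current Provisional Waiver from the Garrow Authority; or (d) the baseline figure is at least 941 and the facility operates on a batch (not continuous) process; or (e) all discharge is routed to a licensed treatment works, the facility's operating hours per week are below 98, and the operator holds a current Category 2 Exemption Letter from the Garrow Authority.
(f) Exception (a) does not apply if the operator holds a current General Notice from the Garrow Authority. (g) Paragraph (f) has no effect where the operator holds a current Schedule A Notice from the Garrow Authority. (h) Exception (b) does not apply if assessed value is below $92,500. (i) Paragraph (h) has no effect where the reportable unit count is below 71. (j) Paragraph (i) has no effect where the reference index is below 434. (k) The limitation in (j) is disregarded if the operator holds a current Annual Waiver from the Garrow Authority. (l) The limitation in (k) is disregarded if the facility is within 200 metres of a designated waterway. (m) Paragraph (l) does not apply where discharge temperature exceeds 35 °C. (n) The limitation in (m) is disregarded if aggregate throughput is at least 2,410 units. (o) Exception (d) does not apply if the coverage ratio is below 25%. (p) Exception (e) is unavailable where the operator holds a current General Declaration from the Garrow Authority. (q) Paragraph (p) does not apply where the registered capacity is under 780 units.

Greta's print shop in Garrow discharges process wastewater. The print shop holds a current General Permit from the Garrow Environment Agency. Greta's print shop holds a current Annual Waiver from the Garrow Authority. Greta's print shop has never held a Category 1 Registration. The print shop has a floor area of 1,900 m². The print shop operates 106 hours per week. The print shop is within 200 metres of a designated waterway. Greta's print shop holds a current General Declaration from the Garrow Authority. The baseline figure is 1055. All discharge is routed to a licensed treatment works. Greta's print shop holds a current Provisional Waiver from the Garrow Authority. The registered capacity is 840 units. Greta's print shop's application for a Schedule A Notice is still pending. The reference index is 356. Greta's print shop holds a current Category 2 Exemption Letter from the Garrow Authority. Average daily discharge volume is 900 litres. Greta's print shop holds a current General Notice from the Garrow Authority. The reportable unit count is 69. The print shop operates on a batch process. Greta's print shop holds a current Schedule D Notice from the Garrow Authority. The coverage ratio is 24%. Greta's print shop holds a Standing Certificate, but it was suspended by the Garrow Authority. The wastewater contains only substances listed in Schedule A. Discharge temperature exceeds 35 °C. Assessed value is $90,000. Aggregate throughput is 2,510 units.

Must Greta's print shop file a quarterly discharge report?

Exception (a) does not apply: no current Standing Certificate is held.
Exception (b): a current General Permit is held; a current Schedule D Notice is held — every condition holds. But applying paragraphs (h)–(n): (h) operates against (b): assessed value is $90,000, below the $92,500 limit. (i) would limit (h) — the reportable unit count is 69, below the 71 limit — but (j) sets (i) aside: (j) is triggered — the reference index is 356, below the 434 limit. (k) is engaged (a current Annual Waiver is held), but yields to (l): (l) operates against (k): the print shop is within 200 m of a designated waterway. (m) would limit (l) — discharge temperature exceeds 35 °C — but (n) sets (m) aside: (n) is triggered — aggregate throughput is 2,510 units, meeting the 2,410 units threshold. (b) is therefore removed.
Exception (c) requires that the operator holds a current Category 1 Registration from the Garrow Authority; but the Category 1 Registration is not current, so (c) is unavailable.
Exception (d): the baseline figure is 1,055, meeting the 941 threshold; the facility operates on a batch process — every condition holds. But: (o) operates against (d): the coverage ratio is 24%, below the 25% limit. (d) is therefore removed.
Exception (e) fails — the facility's operating hours per week are 106, not below 98.
None of the exceptions is available; § 4 applies in full.

Yes — Greta's print shop must file a quarterly discharge report.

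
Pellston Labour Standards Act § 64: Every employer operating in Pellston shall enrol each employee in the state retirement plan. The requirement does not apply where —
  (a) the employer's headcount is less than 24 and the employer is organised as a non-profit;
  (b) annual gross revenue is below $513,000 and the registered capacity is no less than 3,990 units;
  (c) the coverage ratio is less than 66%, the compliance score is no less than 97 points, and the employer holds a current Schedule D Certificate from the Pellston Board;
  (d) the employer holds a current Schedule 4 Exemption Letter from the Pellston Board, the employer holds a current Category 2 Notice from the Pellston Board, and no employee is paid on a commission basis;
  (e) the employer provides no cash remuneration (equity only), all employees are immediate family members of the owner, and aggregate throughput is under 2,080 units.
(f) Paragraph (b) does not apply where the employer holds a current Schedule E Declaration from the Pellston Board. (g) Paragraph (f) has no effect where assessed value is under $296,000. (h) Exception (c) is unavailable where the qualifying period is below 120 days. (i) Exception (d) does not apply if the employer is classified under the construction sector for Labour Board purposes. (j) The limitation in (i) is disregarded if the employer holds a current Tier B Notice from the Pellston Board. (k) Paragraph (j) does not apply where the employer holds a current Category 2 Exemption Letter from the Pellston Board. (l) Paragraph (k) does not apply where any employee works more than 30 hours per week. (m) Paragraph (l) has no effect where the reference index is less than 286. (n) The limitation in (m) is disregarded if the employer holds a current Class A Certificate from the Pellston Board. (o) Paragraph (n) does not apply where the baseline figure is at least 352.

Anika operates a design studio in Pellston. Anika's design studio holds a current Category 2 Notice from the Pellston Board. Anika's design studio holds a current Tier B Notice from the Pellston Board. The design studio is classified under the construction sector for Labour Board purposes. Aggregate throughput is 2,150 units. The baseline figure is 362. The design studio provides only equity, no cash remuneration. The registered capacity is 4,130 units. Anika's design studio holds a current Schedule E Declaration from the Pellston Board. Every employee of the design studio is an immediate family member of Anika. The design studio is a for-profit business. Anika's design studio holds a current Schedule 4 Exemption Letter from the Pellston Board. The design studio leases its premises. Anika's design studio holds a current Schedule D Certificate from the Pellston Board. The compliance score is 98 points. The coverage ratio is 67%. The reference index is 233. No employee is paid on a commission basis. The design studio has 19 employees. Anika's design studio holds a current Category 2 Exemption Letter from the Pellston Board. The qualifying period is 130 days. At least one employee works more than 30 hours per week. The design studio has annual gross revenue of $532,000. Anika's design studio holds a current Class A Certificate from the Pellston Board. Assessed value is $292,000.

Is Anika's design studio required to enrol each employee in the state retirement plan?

Exception (a) fails — the employer is for-profit.
Exception (b) requires that annual gross revenue is below $513,000; but annual gross revenue is $532,000, not below $513,000, so (b) is unavailable.
Exception (c) does not apply: the coverage ratio is 67%, not less than 66%.
Exception (d)'s conditions are all satisfied: a current Schedule 4 Exemption Letter is held; a current Category 2 Notice is held; no employee is paid on commission. But: (i) is triggered — the design studio is classified under the construction sector. (j) applies (a current Tier B Notice is held), but yields to (k): (k) operates against (j): a current Category 2 Exemption Letter is held. (l) would limit (k) — at least one employee exceeds 30 hours/week — but (m) sets (l) aside: (m) operates against (l): the reference index is 233, less than the 286 limit. (n) would limit (m) — a current Class A Certificate is held — but (o) sets (n) aside: (o) is triggered — the baseline figure is 362, meeting the 352 threshold. (d) is therefore removed.
Exception (e) does not apply: aggregate throughput is 2,150 units, not under 2,080 units.
None of the exceptions is available; § 64 applies in full.

Yes — Anika's design studio must enrol each employee in the state retirement plan.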